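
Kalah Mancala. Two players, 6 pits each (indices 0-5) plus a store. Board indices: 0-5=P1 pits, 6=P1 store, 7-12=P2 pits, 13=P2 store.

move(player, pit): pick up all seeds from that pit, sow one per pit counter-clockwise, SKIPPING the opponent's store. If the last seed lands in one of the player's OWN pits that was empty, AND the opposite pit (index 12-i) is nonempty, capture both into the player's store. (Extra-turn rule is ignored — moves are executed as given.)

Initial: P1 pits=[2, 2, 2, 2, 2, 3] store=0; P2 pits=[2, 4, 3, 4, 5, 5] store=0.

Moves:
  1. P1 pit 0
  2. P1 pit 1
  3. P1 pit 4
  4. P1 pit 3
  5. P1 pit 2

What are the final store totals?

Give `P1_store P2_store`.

Answer: 3 0

Derivation:
Move 1: P1 pit0 -> P1=[0,3,3,2,2,3](0) P2=[2,4,3,4,5,5](0)
Move 2: P1 pit1 -> P1=[0,0,4,3,3,3](0) P2=[2,4,3,4,5,5](0)
Move 3: P1 pit4 -> P1=[0,0,4,3,0,4](1) P2=[3,4,3,4,5,5](0)
Move 4: P1 pit3 -> P1=[0,0,4,0,1,5](2) P2=[3,4,3,4,5,5](0)
Move 5: P1 pit2 -> P1=[0,0,0,1,2,6](3) P2=[3,4,3,4,5,5](0)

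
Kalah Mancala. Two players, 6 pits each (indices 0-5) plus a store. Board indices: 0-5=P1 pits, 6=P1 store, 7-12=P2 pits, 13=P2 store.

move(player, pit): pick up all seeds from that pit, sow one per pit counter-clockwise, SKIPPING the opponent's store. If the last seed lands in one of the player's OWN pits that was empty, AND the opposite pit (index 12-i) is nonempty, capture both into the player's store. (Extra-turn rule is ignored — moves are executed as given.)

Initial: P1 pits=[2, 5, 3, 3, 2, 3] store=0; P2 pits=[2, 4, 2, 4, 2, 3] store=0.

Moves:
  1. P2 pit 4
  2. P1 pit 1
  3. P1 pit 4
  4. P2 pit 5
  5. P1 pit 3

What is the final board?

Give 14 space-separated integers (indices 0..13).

Move 1: P2 pit4 -> P1=[2,5,3,3,2,3](0) P2=[2,4,2,4,0,4](1)
Move 2: P1 pit1 -> P1=[2,0,4,4,3,4](1) P2=[2,4,2,4,0,4](1)
Move 3: P1 pit4 -> P1=[2,0,4,4,0,5](2) P2=[3,4,2,4,0,4](1)
Move 4: P2 pit5 -> P1=[3,1,5,4,0,5](2) P2=[3,4,2,4,0,0](2)
Move 5: P1 pit3 -> P1=[3,1,5,0,1,6](3) P2=[4,4,2,4,0,0](2)

Answer: 3 1 5 0 1 6 3 4 4 2 4 0 0 2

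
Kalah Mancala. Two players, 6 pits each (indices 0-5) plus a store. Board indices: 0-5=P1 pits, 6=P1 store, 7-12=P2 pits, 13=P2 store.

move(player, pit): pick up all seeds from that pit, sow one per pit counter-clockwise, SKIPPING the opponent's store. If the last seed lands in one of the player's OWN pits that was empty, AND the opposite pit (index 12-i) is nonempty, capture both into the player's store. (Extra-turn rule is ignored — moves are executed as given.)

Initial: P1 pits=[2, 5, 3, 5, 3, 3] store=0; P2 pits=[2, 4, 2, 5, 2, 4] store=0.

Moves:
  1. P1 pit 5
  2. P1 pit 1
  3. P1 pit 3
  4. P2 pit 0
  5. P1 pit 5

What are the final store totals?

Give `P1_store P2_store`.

Move 1: P1 pit5 -> P1=[2,5,3,5,3,0](1) P2=[3,5,2,5,2,4](0)
Move 2: P1 pit1 -> P1=[2,0,4,6,4,1](2) P2=[3,5,2,5,2,4](0)
Move 3: P1 pit3 -> P1=[2,0,4,0,5,2](3) P2=[4,6,3,5,2,4](0)
Move 4: P2 pit0 -> P1=[2,0,4,0,5,2](3) P2=[0,7,4,6,3,4](0)
Move 5: P1 pit5 -> P1=[2,0,4,0,5,0](4) P2=[1,7,4,6,3,4](0)

Answer: 4 0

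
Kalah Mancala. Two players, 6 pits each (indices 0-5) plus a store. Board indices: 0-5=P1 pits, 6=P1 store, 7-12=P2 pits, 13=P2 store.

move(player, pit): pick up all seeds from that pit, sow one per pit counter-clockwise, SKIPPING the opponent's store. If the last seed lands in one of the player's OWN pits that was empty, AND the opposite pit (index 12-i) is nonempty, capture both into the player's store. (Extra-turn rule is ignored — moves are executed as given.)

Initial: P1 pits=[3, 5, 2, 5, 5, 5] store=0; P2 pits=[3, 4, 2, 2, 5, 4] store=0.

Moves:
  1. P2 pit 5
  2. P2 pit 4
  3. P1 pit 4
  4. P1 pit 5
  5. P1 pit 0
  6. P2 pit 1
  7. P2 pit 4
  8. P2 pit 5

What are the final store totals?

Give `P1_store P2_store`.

Answer: 8 5

Derivation:
Move 1: P2 pit5 -> P1=[4,6,3,5,5,5](0) P2=[3,4,2,2,5,0](1)
Move 2: P2 pit4 -> P1=[5,7,4,5,5,5](0) P2=[3,4,2,2,0,1](2)
Move 3: P1 pit4 -> P1=[5,7,4,5,0,6](1) P2=[4,5,3,2,0,1](2)
Move 4: P1 pit5 -> P1=[5,7,4,5,0,0](2) P2=[5,6,4,3,1,1](2)
Move 5: P1 pit0 -> P1=[0,8,5,6,1,0](8) P2=[0,6,4,3,1,1](2)
Move 6: P2 pit1 -> P1=[1,8,5,6,1,0](8) P2=[0,0,5,4,2,2](3)
Move 7: P2 pit4 -> P1=[1,8,5,6,1,0](8) P2=[0,0,5,4,0,3](4)
Move 8: P2 pit5 -> P1=[2,9,5,6,1,0](8) P2=[0,0,5,4,0,0](5)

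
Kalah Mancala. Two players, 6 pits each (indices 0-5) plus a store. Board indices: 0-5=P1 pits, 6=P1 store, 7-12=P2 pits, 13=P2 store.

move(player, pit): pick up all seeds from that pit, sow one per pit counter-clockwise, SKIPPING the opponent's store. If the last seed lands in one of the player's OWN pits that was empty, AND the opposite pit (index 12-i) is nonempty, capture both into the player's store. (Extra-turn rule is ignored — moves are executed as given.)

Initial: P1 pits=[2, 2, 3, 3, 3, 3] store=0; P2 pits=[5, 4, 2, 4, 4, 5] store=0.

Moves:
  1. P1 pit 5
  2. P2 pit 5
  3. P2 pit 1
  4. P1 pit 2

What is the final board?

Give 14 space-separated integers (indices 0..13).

Move 1: P1 pit5 -> P1=[2,2,3,3,3,0](1) P2=[6,5,2,4,4,5](0)
Move 2: P2 pit5 -> P1=[3,3,4,4,3,0](1) P2=[6,5,2,4,4,0](1)
Move 3: P2 pit1 -> P1=[3,3,4,4,3,0](1) P2=[6,0,3,5,5,1](2)
Move 4: P1 pit2 -> P1=[3,3,0,5,4,1](2) P2=[6,0,3,5,5,1](2)

Answer: 3 3 0 5 4 1 2 6 0 3 5 5 1 2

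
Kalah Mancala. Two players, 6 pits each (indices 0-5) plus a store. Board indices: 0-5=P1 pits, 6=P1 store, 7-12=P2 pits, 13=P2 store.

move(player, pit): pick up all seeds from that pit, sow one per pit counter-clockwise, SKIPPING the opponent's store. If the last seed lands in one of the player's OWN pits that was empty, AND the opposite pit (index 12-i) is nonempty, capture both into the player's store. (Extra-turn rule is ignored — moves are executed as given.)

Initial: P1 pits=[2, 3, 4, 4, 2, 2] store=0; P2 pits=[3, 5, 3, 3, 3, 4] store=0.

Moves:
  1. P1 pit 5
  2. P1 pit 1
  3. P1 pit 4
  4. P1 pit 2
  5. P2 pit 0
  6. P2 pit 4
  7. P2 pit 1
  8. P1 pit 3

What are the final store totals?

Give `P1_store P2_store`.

Move 1: P1 pit5 -> P1=[2,3,4,4,2,0](1) P2=[4,5,3,3,3,4](0)
Move 2: P1 pit1 -> P1=[2,0,5,5,3,0](1) P2=[4,5,3,3,3,4](0)
Move 3: P1 pit4 -> P1=[2,0,5,5,0,1](2) P2=[5,5,3,3,3,4](0)
Move 4: P1 pit2 -> P1=[2,0,0,6,1,2](3) P2=[6,5,3,3,3,4](0)
Move 5: P2 pit0 -> P1=[2,0,0,6,1,2](3) P2=[0,6,4,4,4,5](1)
Move 6: P2 pit4 -> P1=[3,1,0,6,1,2](3) P2=[0,6,4,4,0,6](2)
Move 7: P2 pit1 -> P1=[4,1,0,6,1,2](3) P2=[0,0,5,5,1,7](3)
Move 8: P1 pit3 -> P1=[4,1,0,0,2,3](4) P2=[1,1,6,5,1,7](3)

Answer: 4 3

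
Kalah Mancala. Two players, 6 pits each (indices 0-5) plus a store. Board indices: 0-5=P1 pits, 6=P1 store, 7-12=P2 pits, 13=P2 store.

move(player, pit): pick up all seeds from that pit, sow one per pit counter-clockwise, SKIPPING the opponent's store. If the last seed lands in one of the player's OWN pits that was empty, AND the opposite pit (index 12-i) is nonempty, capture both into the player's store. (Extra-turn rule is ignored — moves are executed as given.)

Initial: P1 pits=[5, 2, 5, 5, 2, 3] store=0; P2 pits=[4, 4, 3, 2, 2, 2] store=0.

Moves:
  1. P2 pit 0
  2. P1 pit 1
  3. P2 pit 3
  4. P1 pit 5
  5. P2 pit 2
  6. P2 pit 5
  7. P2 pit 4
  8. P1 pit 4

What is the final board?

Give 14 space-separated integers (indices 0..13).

Move 1: P2 pit0 -> P1=[5,2,5,5,2,3](0) P2=[0,5,4,3,3,2](0)
Move 2: P1 pit1 -> P1=[5,0,6,6,2,3](0) P2=[0,5,4,3,3,2](0)
Move 3: P2 pit3 -> P1=[5,0,6,6,2,3](0) P2=[0,5,4,0,4,3](1)
Move 4: P1 pit5 -> P1=[5,0,6,6,2,0](1) P2=[1,6,4,0,4,3](1)
Move 5: P2 pit2 -> P1=[5,0,6,6,2,0](1) P2=[1,6,0,1,5,4](2)
Move 6: P2 pit5 -> P1=[6,1,7,6,2,0](1) P2=[1,6,0,1,5,0](3)
Move 7: P2 pit4 -> P1=[7,2,8,6,2,0](1) P2=[1,6,0,1,0,1](4)
Move 8: P1 pit4 -> P1=[7,2,8,6,0,1](2) P2=[1,6,0,1,0,1](4)

Answer: 7 2 8 6 0 1 2 1 6 0 1 0 1 4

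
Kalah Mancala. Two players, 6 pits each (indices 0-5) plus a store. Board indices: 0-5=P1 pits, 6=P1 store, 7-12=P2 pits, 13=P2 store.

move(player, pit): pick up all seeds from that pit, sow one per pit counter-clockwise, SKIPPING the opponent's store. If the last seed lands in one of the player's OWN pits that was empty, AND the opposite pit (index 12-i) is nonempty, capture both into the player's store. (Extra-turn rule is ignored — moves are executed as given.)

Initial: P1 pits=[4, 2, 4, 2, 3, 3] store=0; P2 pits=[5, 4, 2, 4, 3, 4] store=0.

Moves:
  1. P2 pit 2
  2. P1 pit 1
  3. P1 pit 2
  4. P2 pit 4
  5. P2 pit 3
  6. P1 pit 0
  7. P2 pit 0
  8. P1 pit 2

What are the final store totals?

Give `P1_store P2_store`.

Answer: 2 3

Derivation:
Move 1: P2 pit2 -> P1=[4,2,4,2,3,3](0) P2=[5,4,0,5,4,4](0)
Move 2: P1 pit1 -> P1=[4,0,5,3,3,3](0) P2=[5,4,0,5,4,4](0)
Move 3: P1 pit2 -> P1=[4,0,0,4,4,4](1) P2=[6,4,0,5,4,4](0)
Move 4: P2 pit4 -> P1=[5,1,0,4,4,4](1) P2=[6,4,0,5,0,5](1)
Move 5: P2 pit3 -> P1=[6,2,0,4,4,4](1) P2=[6,4,0,0,1,6](2)
Move 6: P1 pit0 -> P1=[0,3,1,5,5,5](2) P2=[6,4,0,0,1,6](2)
Move 7: P2 pit0 -> P1=[0,3,1,5,5,5](2) P2=[0,5,1,1,2,7](3)
Move 8: P1 pit2 -> P1=[0,3,0,6,5,5](2) P2=[0,5,1,1,2,7](3)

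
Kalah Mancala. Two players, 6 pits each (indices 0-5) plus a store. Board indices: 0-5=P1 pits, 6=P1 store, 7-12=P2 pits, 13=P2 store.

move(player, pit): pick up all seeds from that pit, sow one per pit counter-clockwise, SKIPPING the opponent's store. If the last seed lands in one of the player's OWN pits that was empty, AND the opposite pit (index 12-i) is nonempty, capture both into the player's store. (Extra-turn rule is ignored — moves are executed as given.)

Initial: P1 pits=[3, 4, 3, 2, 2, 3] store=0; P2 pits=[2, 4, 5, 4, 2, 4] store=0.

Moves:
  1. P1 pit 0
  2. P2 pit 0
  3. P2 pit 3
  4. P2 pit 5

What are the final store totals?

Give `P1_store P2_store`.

Answer: 0 2

Derivation:
Move 1: P1 pit0 -> P1=[0,5,4,3,2,3](0) P2=[2,4,5,4,2,4](0)
Move 2: P2 pit0 -> P1=[0,5,4,3,2,3](0) P2=[0,5,6,4,2,4](0)
Move 3: P2 pit3 -> P1=[1,5,4,3,2,3](0) P2=[0,5,6,0,3,5](1)
Move 4: P2 pit5 -> P1=[2,6,5,4,2,3](0) P2=[0,5,6,0,3,0](2)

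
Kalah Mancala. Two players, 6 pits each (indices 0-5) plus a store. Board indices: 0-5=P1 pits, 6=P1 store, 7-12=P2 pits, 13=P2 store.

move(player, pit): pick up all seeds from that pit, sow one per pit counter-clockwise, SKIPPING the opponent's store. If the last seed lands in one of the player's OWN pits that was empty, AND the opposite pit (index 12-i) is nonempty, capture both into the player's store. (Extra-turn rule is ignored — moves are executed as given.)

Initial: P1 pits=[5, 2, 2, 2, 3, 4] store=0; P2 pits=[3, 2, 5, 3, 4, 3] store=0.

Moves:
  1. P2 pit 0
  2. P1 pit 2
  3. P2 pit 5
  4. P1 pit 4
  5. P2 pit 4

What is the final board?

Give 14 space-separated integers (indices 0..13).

Answer: 7 4 0 3 0 5 1 1 4 6 4 0 1 2

Derivation:
Move 1: P2 pit0 -> P1=[5,2,2,2,3,4](0) P2=[0,3,6,4,4,3](0)
Move 2: P1 pit2 -> P1=[5,2,0,3,4,4](0) P2=[0,3,6,4,4,3](0)
Move 3: P2 pit5 -> P1=[6,3,0,3,4,4](0) P2=[0,3,6,4,4,0](1)
Move 4: P1 pit4 -> P1=[6,3,0,3,0,5](1) P2=[1,4,6,4,4,0](1)
Move 5: P2 pit4 -> P1=[7,4,0,3,0,5](1) P2=[1,4,6,4,0,1](2)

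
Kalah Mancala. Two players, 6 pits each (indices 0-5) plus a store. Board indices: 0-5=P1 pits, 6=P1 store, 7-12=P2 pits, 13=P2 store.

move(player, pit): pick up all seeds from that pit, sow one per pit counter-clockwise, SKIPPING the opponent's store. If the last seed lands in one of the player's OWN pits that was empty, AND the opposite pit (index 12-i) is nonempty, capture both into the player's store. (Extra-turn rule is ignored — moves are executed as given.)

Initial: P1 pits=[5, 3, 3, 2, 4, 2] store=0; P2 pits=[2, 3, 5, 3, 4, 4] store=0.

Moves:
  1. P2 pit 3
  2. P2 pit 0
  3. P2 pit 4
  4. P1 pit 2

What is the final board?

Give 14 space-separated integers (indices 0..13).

Answer: 6 4 0 3 5 3 1 0 4 6 0 0 6 2

Derivation:
Move 1: P2 pit3 -> P1=[5,3,3,2,4,2](0) P2=[2,3,5,0,5,5](1)
Move 2: P2 pit0 -> P1=[5,3,3,2,4,2](0) P2=[0,4,6,0,5,5](1)
Move 3: P2 pit4 -> P1=[6,4,4,2,4,2](0) P2=[0,4,6,0,0,6](2)
Move 4: P1 pit2 -> P1=[6,4,0,3,5,3](1) P2=[0,4,6,0,0,6](2)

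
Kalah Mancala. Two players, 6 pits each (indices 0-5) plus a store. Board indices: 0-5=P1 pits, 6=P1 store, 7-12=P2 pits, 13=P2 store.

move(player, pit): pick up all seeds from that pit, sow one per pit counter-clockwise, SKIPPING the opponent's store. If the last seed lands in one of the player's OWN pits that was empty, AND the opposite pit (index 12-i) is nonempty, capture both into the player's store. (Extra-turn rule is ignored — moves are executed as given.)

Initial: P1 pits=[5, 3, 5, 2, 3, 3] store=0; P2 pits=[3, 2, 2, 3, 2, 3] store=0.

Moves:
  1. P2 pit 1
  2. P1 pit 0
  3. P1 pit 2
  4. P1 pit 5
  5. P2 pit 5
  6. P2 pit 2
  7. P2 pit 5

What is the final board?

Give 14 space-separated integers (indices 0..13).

Move 1: P2 pit1 -> P1=[5,3,5,2,3,3](0) P2=[3,0,3,4,2,3](0)
Move 2: P1 pit0 -> P1=[0,4,6,3,4,4](0) P2=[3,0,3,4,2,3](0)
Move 3: P1 pit2 -> P1=[0,4,0,4,5,5](1) P2=[4,1,3,4,2,3](0)
Move 4: P1 pit5 -> P1=[0,4,0,4,5,0](2) P2=[5,2,4,5,2,3](0)
Move 5: P2 pit5 -> P1=[1,5,0,4,5,0](2) P2=[5,2,4,5,2,0](1)
Move 6: P2 pit2 -> P1=[1,5,0,4,5,0](2) P2=[5,2,0,6,3,1](2)
Move 7: P2 pit5 -> P1=[1,5,0,4,5,0](2) P2=[5,2,0,6,3,0](3)

Answer: 1 5 0 4 5 0 2 5 2 0 6 3 0 3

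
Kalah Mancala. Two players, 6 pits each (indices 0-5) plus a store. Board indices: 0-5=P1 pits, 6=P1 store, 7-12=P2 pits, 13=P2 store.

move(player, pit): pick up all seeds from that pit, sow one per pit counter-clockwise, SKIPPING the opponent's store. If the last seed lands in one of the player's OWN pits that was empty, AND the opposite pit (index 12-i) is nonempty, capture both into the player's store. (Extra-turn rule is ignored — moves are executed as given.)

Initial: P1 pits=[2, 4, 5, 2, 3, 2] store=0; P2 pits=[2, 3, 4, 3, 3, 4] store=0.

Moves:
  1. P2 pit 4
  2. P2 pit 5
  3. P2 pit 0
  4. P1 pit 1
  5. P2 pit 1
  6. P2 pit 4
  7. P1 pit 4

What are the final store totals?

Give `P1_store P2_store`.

Move 1: P2 pit4 -> P1=[3,4,5,2,3,2](0) P2=[2,3,4,3,0,5](1)
Move 2: P2 pit5 -> P1=[4,5,6,3,3,2](0) P2=[2,3,4,3,0,0](2)
Move 3: P2 pit0 -> P1=[4,5,6,3,3,2](0) P2=[0,4,5,3,0,0](2)
Move 4: P1 pit1 -> P1=[4,0,7,4,4,3](1) P2=[0,4,5,3,0,0](2)
Move 5: P2 pit1 -> P1=[0,0,7,4,4,3](1) P2=[0,0,6,4,1,0](7)
Move 6: P2 pit4 -> P1=[0,0,7,4,4,3](1) P2=[0,0,6,4,0,1](7)
Move 7: P1 pit4 -> P1=[0,0,7,4,0,4](2) P2=[1,1,6,4,0,1](7)

Answer: 2 7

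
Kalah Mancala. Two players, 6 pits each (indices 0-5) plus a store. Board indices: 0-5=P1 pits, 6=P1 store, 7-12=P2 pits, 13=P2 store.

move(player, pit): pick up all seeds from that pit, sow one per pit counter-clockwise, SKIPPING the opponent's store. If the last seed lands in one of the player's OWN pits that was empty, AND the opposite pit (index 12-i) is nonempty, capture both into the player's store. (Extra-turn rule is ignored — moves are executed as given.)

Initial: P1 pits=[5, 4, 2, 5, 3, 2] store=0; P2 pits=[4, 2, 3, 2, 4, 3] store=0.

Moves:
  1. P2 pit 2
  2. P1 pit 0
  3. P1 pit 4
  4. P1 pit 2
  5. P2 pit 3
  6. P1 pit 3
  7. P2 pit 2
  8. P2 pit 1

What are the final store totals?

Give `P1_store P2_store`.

Move 1: P2 pit2 -> P1=[5,4,2,5,3,2](0) P2=[4,2,0,3,5,4](0)
Move 2: P1 pit0 -> P1=[0,5,3,6,4,3](0) P2=[4,2,0,3,5,4](0)
Move 3: P1 pit4 -> P1=[0,5,3,6,0,4](1) P2=[5,3,0,3,5,4](0)
Move 4: P1 pit2 -> P1=[0,5,0,7,1,5](1) P2=[5,3,0,3,5,4](0)
Move 5: P2 pit3 -> P1=[0,5,0,7,1,5](1) P2=[5,3,0,0,6,5](1)
Move 6: P1 pit3 -> P1=[0,5,0,0,2,6](2) P2=[6,4,1,1,6,5](1)
Move 7: P2 pit2 -> P1=[0,5,0,0,2,6](2) P2=[6,4,0,2,6,5](1)
Move 8: P2 pit1 -> P1=[0,5,0,0,2,6](2) P2=[6,0,1,3,7,6](1)

Answer: 2 1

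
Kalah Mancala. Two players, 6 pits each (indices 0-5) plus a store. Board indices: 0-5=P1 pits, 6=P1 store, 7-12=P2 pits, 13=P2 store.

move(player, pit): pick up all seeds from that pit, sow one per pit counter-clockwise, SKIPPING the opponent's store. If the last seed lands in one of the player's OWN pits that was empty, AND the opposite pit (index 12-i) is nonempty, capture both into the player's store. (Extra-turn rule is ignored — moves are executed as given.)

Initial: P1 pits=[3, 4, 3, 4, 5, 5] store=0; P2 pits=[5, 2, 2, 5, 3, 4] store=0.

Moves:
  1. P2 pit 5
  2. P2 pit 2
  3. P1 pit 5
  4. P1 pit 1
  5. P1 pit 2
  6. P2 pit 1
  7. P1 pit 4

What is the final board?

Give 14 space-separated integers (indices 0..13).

Move 1: P2 pit5 -> P1=[4,5,4,4,5,5](0) P2=[5,2,2,5,3,0](1)
Move 2: P2 pit2 -> P1=[4,5,4,4,5,5](0) P2=[5,2,0,6,4,0](1)
Move 3: P1 pit5 -> P1=[4,5,4,4,5,0](1) P2=[6,3,1,7,4,0](1)
Move 4: P1 pit1 -> P1=[4,0,5,5,6,1](2) P2=[6,3,1,7,4,0](1)
Move 5: P1 pit2 -> P1=[4,0,0,6,7,2](3) P2=[7,3,1,7,4,0](1)
Move 6: P2 pit1 -> P1=[4,0,0,6,7,2](3) P2=[7,0,2,8,5,0](1)
Move 7: P1 pit4 -> P1=[4,0,0,6,0,3](4) P2=[8,1,3,9,6,0](1)

Answer: 4 0 0 6 0 3 4 8 1 3 9 6 0 1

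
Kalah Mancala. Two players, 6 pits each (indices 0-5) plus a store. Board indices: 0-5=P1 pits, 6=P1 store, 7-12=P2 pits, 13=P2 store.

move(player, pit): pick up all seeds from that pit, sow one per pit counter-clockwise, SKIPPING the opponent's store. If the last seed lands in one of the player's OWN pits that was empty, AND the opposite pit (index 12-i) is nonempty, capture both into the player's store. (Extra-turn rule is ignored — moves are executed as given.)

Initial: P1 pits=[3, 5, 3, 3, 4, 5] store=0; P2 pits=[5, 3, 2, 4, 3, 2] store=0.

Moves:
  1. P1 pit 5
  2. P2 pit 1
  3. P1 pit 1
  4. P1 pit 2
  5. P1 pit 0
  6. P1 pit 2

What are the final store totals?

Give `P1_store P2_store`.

Move 1: P1 pit5 -> P1=[3,5,3,3,4,0](1) P2=[6,4,3,5,3,2](0)
Move 2: P2 pit1 -> P1=[3,5,3,3,4,0](1) P2=[6,0,4,6,4,3](0)
Move 3: P1 pit1 -> P1=[3,0,4,4,5,1](2) P2=[6,0,4,6,4,3](0)
Move 4: P1 pit2 -> P1=[3,0,0,5,6,2](3) P2=[6,0,4,6,4,3](0)
Move 5: P1 pit0 -> P1=[0,1,1,6,6,2](3) P2=[6,0,4,6,4,3](0)
Move 6: P1 pit2 -> P1=[0,1,0,7,6,2](3) P2=[6,0,4,6,4,3](0)

Answer: 3 0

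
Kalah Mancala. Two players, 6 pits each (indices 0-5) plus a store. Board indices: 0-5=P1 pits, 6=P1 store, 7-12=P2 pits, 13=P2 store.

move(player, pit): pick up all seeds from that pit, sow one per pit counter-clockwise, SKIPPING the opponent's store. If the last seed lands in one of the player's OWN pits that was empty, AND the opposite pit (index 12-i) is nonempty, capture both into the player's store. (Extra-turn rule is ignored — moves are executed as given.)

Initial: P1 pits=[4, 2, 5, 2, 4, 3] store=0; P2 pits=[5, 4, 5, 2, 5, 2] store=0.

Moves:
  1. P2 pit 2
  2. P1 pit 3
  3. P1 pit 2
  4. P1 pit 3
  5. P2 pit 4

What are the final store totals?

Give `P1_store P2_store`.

Move 1: P2 pit2 -> P1=[5,2,5,2,4,3](0) P2=[5,4,0,3,6,3](1)
Move 2: P1 pit3 -> P1=[5,2,5,0,5,4](0) P2=[5,4,0,3,6,3](1)
Move 3: P1 pit2 -> P1=[5,2,0,1,6,5](1) P2=[6,4,0,3,6,3](1)
Move 4: P1 pit3 -> P1=[5,2,0,0,7,5](1) P2=[6,4,0,3,6,3](1)
Move 5: P2 pit4 -> P1=[6,3,1,1,7,5](1) P2=[6,4,0,3,0,4](2)

Answer: 1 2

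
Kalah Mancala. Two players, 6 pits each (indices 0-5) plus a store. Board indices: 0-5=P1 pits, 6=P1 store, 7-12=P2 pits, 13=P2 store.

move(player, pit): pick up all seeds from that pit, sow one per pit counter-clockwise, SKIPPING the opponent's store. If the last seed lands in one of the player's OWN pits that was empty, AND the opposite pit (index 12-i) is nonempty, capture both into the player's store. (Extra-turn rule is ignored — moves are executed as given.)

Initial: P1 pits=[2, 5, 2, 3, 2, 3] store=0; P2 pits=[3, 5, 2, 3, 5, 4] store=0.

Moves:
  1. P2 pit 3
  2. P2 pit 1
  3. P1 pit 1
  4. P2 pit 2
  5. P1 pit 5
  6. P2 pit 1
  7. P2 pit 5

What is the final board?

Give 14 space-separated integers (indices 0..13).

Answer: 3 1 4 5 4 1 2 4 0 2 2 8 0 3

Derivation:
Move 1: P2 pit3 -> P1=[2,5,2,3,2,3](0) P2=[3,5,2,0,6,5](1)
Move 2: P2 pit1 -> P1=[2,5,2,3,2,3](0) P2=[3,0,3,1,7,6](2)
Move 3: P1 pit1 -> P1=[2,0,3,4,3,4](1) P2=[3,0,3,1,7,6](2)
Move 4: P2 pit2 -> P1=[2,0,3,4,3,4](1) P2=[3,0,0,2,8,7](2)
Move 5: P1 pit5 -> P1=[2,0,3,4,3,0](2) P2=[4,1,1,2,8,7](2)
Move 6: P2 pit1 -> P1=[2,0,3,4,3,0](2) P2=[4,0,2,2,8,7](2)
Move 7: P2 pit5 -> P1=[3,1,4,5,4,1](2) P2=[4,0,2,2,8,0](3)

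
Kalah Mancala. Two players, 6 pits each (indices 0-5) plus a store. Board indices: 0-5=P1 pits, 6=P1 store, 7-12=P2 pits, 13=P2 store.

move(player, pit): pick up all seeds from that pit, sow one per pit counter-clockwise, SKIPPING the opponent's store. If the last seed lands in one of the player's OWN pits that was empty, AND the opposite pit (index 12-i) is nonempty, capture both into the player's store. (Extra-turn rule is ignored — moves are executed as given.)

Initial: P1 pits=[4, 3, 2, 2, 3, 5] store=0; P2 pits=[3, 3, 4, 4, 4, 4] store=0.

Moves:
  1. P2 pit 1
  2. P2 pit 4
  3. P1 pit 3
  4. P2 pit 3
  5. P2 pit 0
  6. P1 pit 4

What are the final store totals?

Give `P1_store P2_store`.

Answer: 1 6

Derivation:
Move 1: P2 pit1 -> P1=[4,3,2,2,3,5](0) P2=[3,0,5,5,5,4](0)
Move 2: P2 pit4 -> P1=[5,4,3,2,3,5](0) P2=[3,0,5,5,0,5](1)
Move 3: P1 pit3 -> P1=[5,4,3,0,4,6](0) P2=[3,0,5,5,0,5](1)
Move 4: P2 pit3 -> P1=[6,5,3,0,4,6](0) P2=[3,0,5,0,1,6](2)
Move 5: P2 pit0 -> P1=[6,5,0,0,4,6](0) P2=[0,1,6,0,1,6](6)
Move 6: P1 pit4 -> P1=[6,5,0,0,0,7](1) P2=[1,2,6,0,1,6](6)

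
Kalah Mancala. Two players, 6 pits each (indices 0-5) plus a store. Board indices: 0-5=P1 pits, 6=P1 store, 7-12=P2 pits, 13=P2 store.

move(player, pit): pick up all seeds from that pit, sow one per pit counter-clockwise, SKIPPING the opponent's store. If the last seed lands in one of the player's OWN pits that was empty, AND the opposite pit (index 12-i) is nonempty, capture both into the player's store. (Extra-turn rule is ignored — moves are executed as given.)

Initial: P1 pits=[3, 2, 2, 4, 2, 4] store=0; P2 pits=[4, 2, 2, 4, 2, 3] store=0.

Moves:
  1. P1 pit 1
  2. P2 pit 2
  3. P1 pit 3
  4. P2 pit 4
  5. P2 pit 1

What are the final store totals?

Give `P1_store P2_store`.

Move 1: P1 pit1 -> P1=[3,0,3,5,2,4](0) P2=[4,2,2,4,2,3](0)
Move 2: P2 pit2 -> P1=[3,0,3,5,2,4](0) P2=[4,2,0,5,3,3](0)
Move 3: P1 pit3 -> P1=[3,0,3,0,3,5](1) P2=[5,3,0,5,3,3](0)
Move 4: P2 pit4 -> P1=[4,0,3,0,3,5](1) P2=[5,3,0,5,0,4](1)
Move 5: P2 pit1 -> P1=[4,0,3,0,3,5](1) P2=[5,0,1,6,1,4](1)

Answer: 1 1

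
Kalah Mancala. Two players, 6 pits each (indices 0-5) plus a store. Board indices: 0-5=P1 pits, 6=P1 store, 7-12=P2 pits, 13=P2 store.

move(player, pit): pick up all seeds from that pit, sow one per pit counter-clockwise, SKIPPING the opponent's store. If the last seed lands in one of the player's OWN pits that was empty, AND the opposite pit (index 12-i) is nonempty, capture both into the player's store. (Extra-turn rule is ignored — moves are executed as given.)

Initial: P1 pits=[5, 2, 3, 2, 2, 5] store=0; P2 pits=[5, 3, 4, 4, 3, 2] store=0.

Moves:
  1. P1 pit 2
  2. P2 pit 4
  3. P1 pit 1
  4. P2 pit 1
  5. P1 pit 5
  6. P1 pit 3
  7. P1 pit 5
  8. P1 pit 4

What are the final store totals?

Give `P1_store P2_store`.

Answer: 4 1

Derivation:
Move 1: P1 pit2 -> P1=[5,2,0,3,3,6](0) P2=[5,3,4,4,3,2](0)
Move 2: P2 pit4 -> P1=[6,2,0,3,3,6](0) P2=[5,3,4,4,0,3](1)
Move 3: P1 pit1 -> P1=[6,0,1,4,3,6](0) P2=[5,3,4,4,0,3](1)
Move 4: P2 pit1 -> P1=[6,0,1,4,3,6](0) P2=[5,0,5,5,1,3](1)
Move 5: P1 pit5 -> P1=[6,0,1,4,3,0](1) P2=[6,1,6,6,2,3](1)
Move 6: P1 pit3 -> P1=[6,0,1,0,4,1](2) P2=[7,1,6,6,2,3](1)
Move 7: P1 pit5 -> P1=[6,0,1,0,4,0](3) P2=[7,1,6,6,2,3](1)
Move 8: P1 pit4 -> P1=[6,0,1,0,0,1](4) P2=[8,2,6,6,2,3](1)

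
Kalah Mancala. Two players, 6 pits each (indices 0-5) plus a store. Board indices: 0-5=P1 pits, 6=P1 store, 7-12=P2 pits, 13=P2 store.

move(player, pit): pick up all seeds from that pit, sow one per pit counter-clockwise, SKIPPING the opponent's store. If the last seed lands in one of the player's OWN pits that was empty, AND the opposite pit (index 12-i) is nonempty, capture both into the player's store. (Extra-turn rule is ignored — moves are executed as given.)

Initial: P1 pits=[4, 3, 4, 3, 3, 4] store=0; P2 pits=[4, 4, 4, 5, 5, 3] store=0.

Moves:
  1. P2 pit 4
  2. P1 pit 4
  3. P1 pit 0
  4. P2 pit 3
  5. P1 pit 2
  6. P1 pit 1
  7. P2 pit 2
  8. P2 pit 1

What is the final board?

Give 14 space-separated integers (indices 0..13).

Answer: 1 0 1 6 3 8 3 7 0 1 2 3 7 4

Derivation:
Move 1: P2 pit4 -> P1=[5,4,5,3,3,4](0) P2=[4,4,4,5,0,4](1)
Move 2: P1 pit4 -> P1=[5,4,5,3,0,5](1) P2=[5,4,4,5,0,4](1)
Move 3: P1 pit0 -> P1=[0,5,6,4,1,6](1) P2=[5,4,4,5,0,4](1)
Move 4: P2 pit3 -> P1=[1,6,6,4,1,6](1) P2=[5,4,4,0,1,5](2)
Move 5: P1 pit2 -> P1=[1,6,0,5,2,7](2) P2=[6,5,4,0,1,5](2)
Move 6: P1 pit1 -> P1=[1,0,1,6,3,8](3) P2=[7,5,4,0,1,5](2)
Move 7: P2 pit2 -> P1=[1,0,1,6,3,8](3) P2=[7,5,0,1,2,6](3)
Move 8: P2 pit1 -> P1=[1,0,1,6,3,8](3) P2=[7,0,1,2,3,7](4)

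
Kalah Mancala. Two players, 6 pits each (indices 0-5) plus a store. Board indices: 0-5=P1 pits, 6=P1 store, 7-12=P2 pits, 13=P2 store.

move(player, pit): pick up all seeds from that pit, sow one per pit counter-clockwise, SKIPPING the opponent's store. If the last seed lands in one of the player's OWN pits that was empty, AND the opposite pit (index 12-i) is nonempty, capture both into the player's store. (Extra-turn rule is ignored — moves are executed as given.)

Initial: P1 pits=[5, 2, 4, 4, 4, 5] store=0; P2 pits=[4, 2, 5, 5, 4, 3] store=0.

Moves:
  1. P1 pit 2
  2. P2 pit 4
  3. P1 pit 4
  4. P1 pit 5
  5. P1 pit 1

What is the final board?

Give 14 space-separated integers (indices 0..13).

Move 1: P1 pit2 -> P1=[5,2,0,5,5,6](1) P2=[4,2,5,5,4,3](0)
Move 2: P2 pit4 -> P1=[6,3,0,5,5,6](1) P2=[4,2,5,5,0,4](1)
Move 3: P1 pit4 -> P1=[6,3,0,5,0,7](2) P2=[5,3,6,5,0,4](1)
Move 4: P1 pit5 -> P1=[6,3,0,5,0,0](3) P2=[6,4,7,6,1,5](1)
Move 5: P1 pit1 -> P1=[6,0,1,6,0,0](8) P2=[6,0,7,6,1,5](1)

Answer: 6 0 1 6 0 0 8 6 0 7 6 1 5 1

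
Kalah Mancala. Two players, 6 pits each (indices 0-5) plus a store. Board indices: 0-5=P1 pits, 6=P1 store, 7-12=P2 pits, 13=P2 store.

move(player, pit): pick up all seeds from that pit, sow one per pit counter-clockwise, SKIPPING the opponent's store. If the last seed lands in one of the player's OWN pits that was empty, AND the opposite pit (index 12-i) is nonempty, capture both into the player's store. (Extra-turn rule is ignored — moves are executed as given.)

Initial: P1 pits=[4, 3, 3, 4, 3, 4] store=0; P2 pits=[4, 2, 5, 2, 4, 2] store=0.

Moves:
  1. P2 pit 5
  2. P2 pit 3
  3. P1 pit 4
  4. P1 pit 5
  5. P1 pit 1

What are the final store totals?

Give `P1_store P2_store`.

Move 1: P2 pit5 -> P1=[5,3,3,4,3,4](0) P2=[4,2,5,2,4,0](1)
Move 2: P2 pit3 -> P1=[0,3,3,4,3,4](0) P2=[4,2,5,0,5,0](7)
Move 3: P1 pit4 -> P1=[0,3,3,4,0,5](1) P2=[5,2,5,0,5,0](7)
Move 4: P1 pit5 -> P1=[0,3,3,4,0,0](2) P2=[6,3,6,1,5,0](7)
Move 5: P1 pit1 -> P1=[0,0,4,5,0,0](6) P2=[6,0,6,1,5,0](7)

Answer: 6 7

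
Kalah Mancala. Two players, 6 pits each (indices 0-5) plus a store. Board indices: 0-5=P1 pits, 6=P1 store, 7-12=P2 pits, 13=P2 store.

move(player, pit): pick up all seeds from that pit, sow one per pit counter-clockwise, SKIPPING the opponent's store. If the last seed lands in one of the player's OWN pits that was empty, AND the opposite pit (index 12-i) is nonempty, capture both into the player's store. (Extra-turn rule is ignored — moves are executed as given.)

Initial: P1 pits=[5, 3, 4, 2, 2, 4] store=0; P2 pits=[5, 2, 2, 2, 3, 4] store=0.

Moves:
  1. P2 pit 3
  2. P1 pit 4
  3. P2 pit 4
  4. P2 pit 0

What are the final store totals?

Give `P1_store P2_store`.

Answer: 1 1

Derivation:
Move 1: P2 pit3 -> P1=[5,3,4,2,2,4](0) P2=[5,2,2,0,4,5](0)
Move 2: P1 pit4 -> P1=[5,3,4,2,0,5](1) P2=[5,2,2,0,4,5](0)
Move 3: P2 pit4 -> P1=[6,4,4,2,0,5](1) P2=[5,2,2,0,0,6](1)
Move 4: P2 pit0 -> P1=[6,4,4,2,0,5](1) P2=[0,3,3,1,1,7](1)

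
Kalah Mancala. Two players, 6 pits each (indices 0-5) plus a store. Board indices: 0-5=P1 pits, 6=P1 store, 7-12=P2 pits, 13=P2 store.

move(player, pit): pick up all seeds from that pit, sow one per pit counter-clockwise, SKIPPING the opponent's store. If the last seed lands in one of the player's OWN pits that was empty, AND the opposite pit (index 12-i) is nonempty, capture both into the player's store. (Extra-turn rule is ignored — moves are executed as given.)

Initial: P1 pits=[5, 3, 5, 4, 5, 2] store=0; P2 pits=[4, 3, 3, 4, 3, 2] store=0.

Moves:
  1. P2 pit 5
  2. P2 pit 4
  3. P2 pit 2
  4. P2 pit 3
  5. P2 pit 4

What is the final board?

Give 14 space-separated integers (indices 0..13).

Answer: 8 4 5 4 5 2 0 4 3 0 0 0 4 4

Derivation:
Move 1: P2 pit5 -> P1=[6,3,5,4,5,2](0) P2=[4,3,3,4,3,0](1)
Move 2: P2 pit4 -> P1=[7,3,5,4,5,2](0) P2=[4,3,3,4,0,1](2)
Move 3: P2 pit2 -> P1=[7,3,5,4,5,2](0) P2=[4,3,0,5,1,2](2)
Move 4: P2 pit3 -> P1=[8,4,5,4,5,2](0) P2=[4,3,0,0,2,3](3)
Move 5: P2 pit4 -> P1=[8,4,5,4,5,2](0) P2=[4,3,0,0,0,4](4)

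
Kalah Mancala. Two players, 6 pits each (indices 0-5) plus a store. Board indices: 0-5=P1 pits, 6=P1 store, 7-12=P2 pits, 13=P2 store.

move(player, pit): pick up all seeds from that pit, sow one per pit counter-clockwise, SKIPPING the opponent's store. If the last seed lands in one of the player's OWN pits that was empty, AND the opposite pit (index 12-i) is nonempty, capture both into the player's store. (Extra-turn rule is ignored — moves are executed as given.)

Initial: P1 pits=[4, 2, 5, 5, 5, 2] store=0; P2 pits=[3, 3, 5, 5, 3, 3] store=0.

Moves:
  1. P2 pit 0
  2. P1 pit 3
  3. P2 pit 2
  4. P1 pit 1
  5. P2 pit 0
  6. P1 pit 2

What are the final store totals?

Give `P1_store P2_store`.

Answer: 2 1

Derivation:
Move 1: P2 pit0 -> P1=[4,2,5,5,5,2](0) P2=[0,4,6,6,3,3](0)
Move 2: P1 pit3 -> P1=[4,2,5,0,6,3](1) P2=[1,5,6,6,3,3](0)
Move 3: P2 pit2 -> P1=[5,3,5,0,6,3](1) P2=[1,5,0,7,4,4](1)
Move 4: P1 pit1 -> P1=[5,0,6,1,7,3](1) P2=[1,5,0,7,4,4](1)
Move 5: P2 pit0 -> P1=[5,0,6,1,7,3](1) P2=[0,6,0,7,4,4](1)
Move 6: P1 pit2 -> P1=[5,0,0,2,8,4](2) P2=[1,7,0,7,4,4](1)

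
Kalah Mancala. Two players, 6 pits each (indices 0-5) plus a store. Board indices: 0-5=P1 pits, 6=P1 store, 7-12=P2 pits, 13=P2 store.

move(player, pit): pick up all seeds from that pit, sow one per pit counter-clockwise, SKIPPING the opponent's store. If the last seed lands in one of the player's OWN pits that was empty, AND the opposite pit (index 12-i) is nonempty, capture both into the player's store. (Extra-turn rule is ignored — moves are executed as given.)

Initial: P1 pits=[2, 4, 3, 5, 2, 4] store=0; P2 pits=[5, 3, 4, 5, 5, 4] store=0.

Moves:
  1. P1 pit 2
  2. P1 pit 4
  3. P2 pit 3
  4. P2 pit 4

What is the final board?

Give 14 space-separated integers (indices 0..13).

Move 1: P1 pit2 -> P1=[2,4,0,6,3,5](0) P2=[5,3,4,5,5,4](0)
Move 2: P1 pit4 -> P1=[2,4,0,6,0,6](1) P2=[6,3,4,5,5,4](0)
Move 3: P2 pit3 -> P1=[3,5,0,6,0,6](1) P2=[6,3,4,0,6,5](1)
Move 4: P2 pit4 -> P1=[4,6,1,7,0,6](1) P2=[6,3,4,0,0,6](2)

Answer: 4 6 1 7 0 6 1 6 3 4 0 0 6 2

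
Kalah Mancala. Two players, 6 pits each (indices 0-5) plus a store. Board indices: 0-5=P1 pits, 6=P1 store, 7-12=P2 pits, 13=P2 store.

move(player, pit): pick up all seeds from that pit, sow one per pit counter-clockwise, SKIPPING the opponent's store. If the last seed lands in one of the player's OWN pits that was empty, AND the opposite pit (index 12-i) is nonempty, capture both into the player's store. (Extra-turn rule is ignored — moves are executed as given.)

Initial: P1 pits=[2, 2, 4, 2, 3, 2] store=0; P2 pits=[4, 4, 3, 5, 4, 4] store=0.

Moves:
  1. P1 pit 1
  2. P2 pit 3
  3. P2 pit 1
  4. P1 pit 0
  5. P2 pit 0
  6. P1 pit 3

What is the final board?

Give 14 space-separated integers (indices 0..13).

Answer: 0 2 6 0 4 3 1 1 1 5 2 7 6 1

Derivation:
Move 1: P1 pit1 -> P1=[2,0,5,3,3,2](0) P2=[4,4,3,5,4,4](0)
Move 2: P2 pit3 -> P1=[3,1,5,3,3,2](0) P2=[4,4,3,0,5,5](1)
Move 3: P2 pit1 -> P1=[3,1,5,3,3,2](0) P2=[4,0,4,1,6,6](1)
Move 4: P1 pit0 -> P1=[0,2,6,4,3,2](0) P2=[4,0,4,1,6,6](1)
Move 5: P2 pit0 -> P1=[0,2,6,4,3,2](0) P2=[0,1,5,2,7,6](1)
Move 6: P1 pit3 -> P1=[0,2,6,0,4,3](1) P2=[1,1,5,2,7,6](1)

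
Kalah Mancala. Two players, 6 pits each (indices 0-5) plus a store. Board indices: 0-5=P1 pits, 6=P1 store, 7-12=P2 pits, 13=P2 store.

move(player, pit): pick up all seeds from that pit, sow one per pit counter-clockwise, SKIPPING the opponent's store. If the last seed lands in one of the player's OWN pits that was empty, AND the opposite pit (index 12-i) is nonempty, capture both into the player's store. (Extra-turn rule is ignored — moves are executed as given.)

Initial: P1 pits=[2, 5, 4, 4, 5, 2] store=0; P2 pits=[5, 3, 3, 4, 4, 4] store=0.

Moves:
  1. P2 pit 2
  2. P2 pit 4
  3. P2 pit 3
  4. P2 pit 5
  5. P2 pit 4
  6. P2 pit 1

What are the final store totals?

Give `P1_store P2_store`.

Move 1: P2 pit2 -> P1=[2,5,4,4,5,2](0) P2=[5,3,0,5,5,5](0)
Move 2: P2 pit4 -> P1=[3,6,5,4,5,2](0) P2=[5,3,0,5,0,6](1)
Move 3: P2 pit3 -> P1=[4,7,5,4,5,2](0) P2=[5,3,0,0,1,7](2)
Move 4: P2 pit5 -> P1=[5,8,6,5,6,3](0) P2=[5,3,0,0,1,0](3)
Move 5: P2 pit4 -> P1=[0,8,6,5,6,3](0) P2=[5,3,0,0,0,0](9)
Move 6: P2 pit1 -> P1=[0,0,6,5,6,3](0) P2=[5,0,1,1,0,0](18)

Answer: 0 18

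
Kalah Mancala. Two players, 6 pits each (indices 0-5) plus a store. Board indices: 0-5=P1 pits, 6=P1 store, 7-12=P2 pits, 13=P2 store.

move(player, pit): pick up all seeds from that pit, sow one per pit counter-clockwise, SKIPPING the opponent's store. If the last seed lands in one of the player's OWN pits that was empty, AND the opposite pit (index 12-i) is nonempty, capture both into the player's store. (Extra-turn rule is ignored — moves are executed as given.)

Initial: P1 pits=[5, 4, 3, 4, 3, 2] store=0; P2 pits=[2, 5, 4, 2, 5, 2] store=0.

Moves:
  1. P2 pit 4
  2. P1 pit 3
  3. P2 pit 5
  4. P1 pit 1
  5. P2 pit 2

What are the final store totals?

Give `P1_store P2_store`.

Move 1: P2 pit4 -> P1=[6,5,4,4,3,2](0) P2=[2,5,4,2,0,3](1)
Move 2: P1 pit3 -> P1=[6,5,4,0,4,3](1) P2=[3,5,4,2,0,3](1)
Move 3: P2 pit5 -> P1=[7,6,4,0,4,3](1) P2=[3,5,4,2,0,0](2)
Move 4: P1 pit1 -> P1=[7,0,5,1,5,4](2) P2=[4,5,4,2,0,0](2)
Move 5: P2 pit2 -> P1=[7,0,5,1,5,4](2) P2=[4,5,0,3,1,1](3)

Answer: 2 3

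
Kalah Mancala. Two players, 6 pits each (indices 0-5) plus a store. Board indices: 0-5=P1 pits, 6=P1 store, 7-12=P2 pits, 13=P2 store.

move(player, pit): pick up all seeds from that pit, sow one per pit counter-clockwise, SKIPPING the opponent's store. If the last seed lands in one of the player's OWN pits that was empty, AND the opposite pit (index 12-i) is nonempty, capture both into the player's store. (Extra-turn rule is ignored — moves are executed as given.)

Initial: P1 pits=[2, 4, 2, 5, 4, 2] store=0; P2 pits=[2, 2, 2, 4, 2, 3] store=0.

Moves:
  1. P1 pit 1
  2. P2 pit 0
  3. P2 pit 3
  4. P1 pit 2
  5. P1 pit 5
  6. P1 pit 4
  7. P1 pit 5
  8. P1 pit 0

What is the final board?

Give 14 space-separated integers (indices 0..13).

Answer: 0 1 1 8 0 0 3 2 5 5 1 3 4 1

Derivation:
Move 1: P1 pit1 -> P1=[2,0,3,6,5,3](0) P2=[2,2,2,4,2,3](0)
Move 2: P2 pit0 -> P1=[2,0,3,6,5,3](0) P2=[0,3,3,4,2,3](0)
Move 3: P2 pit3 -> P1=[3,0,3,6,5,3](0) P2=[0,3,3,0,3,4](1)
Move 4: P1 pit2 -> P1=[3,0,0,7,6,4](0) P2=[0,3,3,0,3,4](1)
Move 5: P1 pit5 -> P1=[3,0,0,7,6,0](1) P2=[1,4,4,0,3,4](1)
Move 6: P1 pit4 -> P1=[3,0,0,7,0,1](2) P2=[2,5,5,1,3,4](1)
Move 7: P1 pit5 -> P1=[3,0,0,7,0,0](3) P2=[2,5,5,1,3,4](1)
Move 8: P1 pit0 -> P1=[0,1,1,8,0,0](3) P2=[2,5,5,1,3,4](1)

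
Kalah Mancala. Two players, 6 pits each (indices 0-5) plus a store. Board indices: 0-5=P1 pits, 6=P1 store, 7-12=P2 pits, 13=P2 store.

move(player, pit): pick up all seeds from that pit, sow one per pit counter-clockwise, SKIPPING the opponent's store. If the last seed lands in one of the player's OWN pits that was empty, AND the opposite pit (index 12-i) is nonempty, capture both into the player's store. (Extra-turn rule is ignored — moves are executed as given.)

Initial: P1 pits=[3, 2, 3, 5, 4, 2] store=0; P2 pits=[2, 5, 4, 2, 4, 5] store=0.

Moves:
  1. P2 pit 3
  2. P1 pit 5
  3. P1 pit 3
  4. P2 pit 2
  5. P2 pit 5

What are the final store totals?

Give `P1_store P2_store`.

Move 1: P2 pit3 -> P1=[3,2,3,5,4,2](0) P2=[2,5,4,0,5,6](0)
Move 2: P1 pit5 -> P1=[3,2,3,5,4,0](1) P2=[3,5,4,0,5,6](0)
Move 3: P1 pit3 -> P1=[3,2,3,0,5,1](2) P2=[4,6,4,0,5,6](0)
Move 4: P2 pit2 -> P1=[3,2,3,0,5,1](2) P2=[4,6,0,1,6,7](1)
Move 5: P2 pit5 -> P1=[4,3,4,1,6,2](2) P2=[4,6,0,1,6,0](2)

Answer: 2 2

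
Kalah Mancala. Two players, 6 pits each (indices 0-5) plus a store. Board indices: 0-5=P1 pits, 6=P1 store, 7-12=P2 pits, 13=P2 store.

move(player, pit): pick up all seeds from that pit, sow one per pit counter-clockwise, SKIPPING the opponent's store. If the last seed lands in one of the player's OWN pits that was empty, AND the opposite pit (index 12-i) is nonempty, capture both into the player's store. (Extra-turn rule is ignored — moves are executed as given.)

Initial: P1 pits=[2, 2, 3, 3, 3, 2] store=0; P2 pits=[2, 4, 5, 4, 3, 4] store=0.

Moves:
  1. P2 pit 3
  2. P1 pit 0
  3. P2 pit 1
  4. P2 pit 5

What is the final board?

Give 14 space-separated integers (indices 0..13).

Answer: 1 4 5 5 4 2 0 2 0 6 1 5 0 2

Derivation:
Move 1: P2 pit3 -> P1=[3,2,3,3,3,2](0) P2=[2,4,5,0,4,5](1)
Move 2: P1 pit0 -> P1=[0,3,4,4,3,2](0) P2=[2,4,5,0,4,5](1)
Move 3: P2 pit1 -> P1=[0,3,4,4,3,2](0) P2=[2,0,6,1,5,6](1)
Move 4: P2 pit5 -> P1=[1,4,5,5,4,2](0) P2=[2,0,6,1,5,0](2)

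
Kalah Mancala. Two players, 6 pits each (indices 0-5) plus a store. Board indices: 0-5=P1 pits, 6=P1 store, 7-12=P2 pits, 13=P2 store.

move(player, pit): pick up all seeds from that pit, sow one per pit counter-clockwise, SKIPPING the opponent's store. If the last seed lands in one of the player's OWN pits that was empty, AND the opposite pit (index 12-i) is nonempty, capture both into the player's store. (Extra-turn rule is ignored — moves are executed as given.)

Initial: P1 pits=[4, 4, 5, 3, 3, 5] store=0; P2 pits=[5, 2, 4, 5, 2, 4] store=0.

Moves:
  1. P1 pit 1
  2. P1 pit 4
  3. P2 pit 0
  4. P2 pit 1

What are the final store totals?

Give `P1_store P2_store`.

Answer: 1 1

Derivation:
Move 1: P1 pit1 -> P1=[4,0,6,4,4,6](0) P2=[5,2,4,5,2,4](0)
Move 2: P1 pit4 -> P1=[4,0,6,4,0,7](1) P2=[6,3,4,5,2,4](0)
Move 3: P2 pit0 -> P1=[4,0,6,4,0,7](1) P2=[0,4,5,6,3,5](1)
Move 4: P2 pit1 -> P1=[4,0,6,4,0,7](1) P2=[0,0,6,7,4,6](1)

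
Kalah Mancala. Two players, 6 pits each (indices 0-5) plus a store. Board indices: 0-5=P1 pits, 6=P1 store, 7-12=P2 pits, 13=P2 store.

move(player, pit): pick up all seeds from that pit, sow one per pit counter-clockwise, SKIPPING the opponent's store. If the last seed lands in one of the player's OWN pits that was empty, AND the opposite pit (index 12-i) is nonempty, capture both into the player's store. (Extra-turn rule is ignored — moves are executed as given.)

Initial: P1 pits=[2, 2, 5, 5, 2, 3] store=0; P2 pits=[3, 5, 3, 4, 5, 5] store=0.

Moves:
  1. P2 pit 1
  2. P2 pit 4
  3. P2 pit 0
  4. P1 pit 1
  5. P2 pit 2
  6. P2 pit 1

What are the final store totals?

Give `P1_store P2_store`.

Move 1: P2 pit1 -> P1=[2,2,5,5,2,3](0) P2=[3,0,4,5,6,6](1)
Move 2: P2 pit4 -> P1=[3,3,6,6,2,3](0) P2=[3,0,4,5,0,7](2)
Move 3: P2 pit0 -> P1=[3,3,6,6,2,3](0) P2=[0,1,5,6,0,7](2)
Move 4: P1 pit1 -> P1=[3,0,7,7,3,3](0) P2=[0,1,5,6,0,7](2)
Move 5: P2 pit2 -> P1=[4,0,7,7,3,3](0) P2=[0,1,0,7,1,8](3)
Move 6: P2 pit1 -> P1=[4,0,7,0,3,3](0) P2=[0,0,0,7,1,8](11)

Answer: 0 11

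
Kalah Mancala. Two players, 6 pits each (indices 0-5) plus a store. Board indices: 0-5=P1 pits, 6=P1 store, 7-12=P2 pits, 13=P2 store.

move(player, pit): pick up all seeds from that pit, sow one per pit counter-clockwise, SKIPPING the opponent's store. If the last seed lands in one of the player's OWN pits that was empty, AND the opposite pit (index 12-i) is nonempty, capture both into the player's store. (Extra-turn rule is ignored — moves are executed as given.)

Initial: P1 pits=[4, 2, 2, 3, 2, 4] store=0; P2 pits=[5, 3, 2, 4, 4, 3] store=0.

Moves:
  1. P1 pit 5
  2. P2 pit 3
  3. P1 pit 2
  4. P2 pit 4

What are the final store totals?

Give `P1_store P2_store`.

Move 1: P1 pit5 -> P1=[4,2,2,3,2,0](1) P2=[6,4,3,4,4,3](0)
Move 2: P2 pit3 -> P1=[5,2,2,3,2,0](1) P2=[6,4,3,0,5,4](1)
Move 3: P1 pit2 -> P1=[5,2,0,4,3,0](1) P2=[6,4,3,0,5,4](1)
Move 4: P2 pit4 -> P1=[6,3,1,4,3,0](1) P2=[6,4,3,0,0,5](2)

Answer: 1 2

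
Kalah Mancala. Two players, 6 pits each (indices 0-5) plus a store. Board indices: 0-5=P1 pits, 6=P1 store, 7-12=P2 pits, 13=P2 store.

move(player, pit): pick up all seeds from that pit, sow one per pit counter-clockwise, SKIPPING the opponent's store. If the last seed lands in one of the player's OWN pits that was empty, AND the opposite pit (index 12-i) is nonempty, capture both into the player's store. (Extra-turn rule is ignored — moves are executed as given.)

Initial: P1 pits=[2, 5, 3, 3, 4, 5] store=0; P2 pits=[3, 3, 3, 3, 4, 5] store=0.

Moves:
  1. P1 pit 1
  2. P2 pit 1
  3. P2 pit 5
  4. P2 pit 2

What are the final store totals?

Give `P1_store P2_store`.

Answer: 1 2

Derivation:
Move 1: P1 pit1 -> P1=[2,0,4,4,5,6](1) P2=[3,3,3,3,4,5](0)
Move 2: P2 pit1 -> P1=[2,0,4,4,5,6](1) P2=[3,0,4,4,5,5](0)
Move 3: P2 pit5 -> P1=[3,1,5,5,5,6](1) P2=[3,0,4,4,5,0](1)
Move 4: P2 pit2 -> P1=[3,1,5,5,5,6](1) P2=[3,0,0,5,6,1](2)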